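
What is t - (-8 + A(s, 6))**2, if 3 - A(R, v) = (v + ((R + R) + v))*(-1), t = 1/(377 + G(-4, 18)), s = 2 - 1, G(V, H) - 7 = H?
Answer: -32561/402 ≈ -80.998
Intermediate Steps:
G(V, H) = 7 + H
s = 1
t = 1/402 (t = 1/(377 + (7 + 18)) = 1/(377 + 25) = 1/402 ≈ 0.0024876)
A(R, v) = 3 + 2*R + 2*v (A(R, v) = 3 - (v + ((R + R) + v))*(-1) = 3 - (v + (2*R + v))*(-1) = 3 - (v + (v + 2*R))*(-1) = 3 - (2*R + 2*v)*(-1) = 3 - (-2*R - 2*v) = 3 + (2*R + 2*v) = 3 + 2*R + 2*v)
t - (-8 + A(s, 6))**2 = 1/402 - (-8 + (3 + 2*1 + 2*6))**2 = 1/402 - (-8 + (3 + 2 + 12))**2 = 1/402 - (-8 + 17)**2 = 1/402 - 1*9**2 = 1/402 - 1*81 = 1/402 - 81 = -32561/402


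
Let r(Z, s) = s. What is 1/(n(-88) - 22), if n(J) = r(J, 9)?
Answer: -1/13 ≈ -0.076923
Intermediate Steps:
n(J) = 9
1/(n(-88) - 22) = 1/(9 - 22) = 1/(-13) = -1/13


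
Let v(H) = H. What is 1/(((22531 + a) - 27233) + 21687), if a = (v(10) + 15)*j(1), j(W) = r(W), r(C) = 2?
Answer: 1/17035 ≈ 5.8703e-5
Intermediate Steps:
j(W) = 2
a = 50 (a = (10 + 15)*2 = 25*2 = 50)
1/(((22531 + a) - 27233) + 21687) = 1/(((22531 + 50) - 27233) + 21687) = 1/((22581 - 27233) + 21687) = 1/(-4652 + 21687) = 1/17035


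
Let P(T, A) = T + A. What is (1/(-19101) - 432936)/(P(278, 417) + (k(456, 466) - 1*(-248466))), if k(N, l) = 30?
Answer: -8269510537/4759797291 ≈ -1.7374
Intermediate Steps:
P(T, A) = A + T
(1/(-19101) - 432936)/(P(278, 417) + (k(456, 466) - 1*(-248466))) = (1/(-19101) - 432936)/((417 + 278) + (30 - 1*(-248466))) = (-1/19101 - 432936)/(695 + (30 + 248466)) = -8269510537/(19101*(695 + 248496)) = -8269510537/19101/249191 = -8269510537/19101*1/249191 = -8269510537/4759797291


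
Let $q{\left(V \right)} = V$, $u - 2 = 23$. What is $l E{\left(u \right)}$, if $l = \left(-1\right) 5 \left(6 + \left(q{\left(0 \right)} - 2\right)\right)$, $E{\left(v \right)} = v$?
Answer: $-500$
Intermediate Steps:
$u = 25$ ($u = 2 + 23 = 25$)
$l = -20$ ($l = \left(-1\right) 5 \left(6 + \left(0 - 2\right)\right) = - 5 \left(6 - 2\right) = \left(-5\right) 4 = -20$)
$l E{\left(u \right)} = \left(-20\right) 25 = -500$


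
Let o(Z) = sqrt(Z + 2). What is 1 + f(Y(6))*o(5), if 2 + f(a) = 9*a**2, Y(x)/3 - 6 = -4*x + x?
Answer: 1 + 11662*sqrt(7) ≈ 30856.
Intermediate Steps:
Y(x) = 18 - 9*x (Y(x) = 18 + 3*(-4*x + x) = 18 + 3*(-3*x) = 18 - 9*x)
f(a) = -2 + 9*a**2
o(Z) = sqrt(2 + Z)
1 + f(Y(6))*o(5) = 1 + (-2 + 9*(18 - 9*6)**2)*sqrt(2 + 5) = 1 + (-2 + 9*(18 - 54)**2)*sqrt(7) = 1 + (-2 + 9*(-36)**2)*sqrt(7) = 1 + (-2 + 9*1296)*sqrt(7) = 1 + (-2 + 11664)*sqrt(7) = 1 + 11662*sqrt(7)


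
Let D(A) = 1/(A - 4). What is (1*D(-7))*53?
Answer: -53/11 ≈ -4.8182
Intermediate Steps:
D(A) = 1/(-4 + A)
(1*D(-7))*53 = (1/(-4 - 7))*53 = (1/(-11))*53 = (1*(-1/11))*53 = -1/11*53 = -53/11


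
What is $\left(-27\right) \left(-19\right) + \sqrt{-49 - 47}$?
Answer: $513 + 4 i \sqrt{6} \approx 513.0 + 9.798 i$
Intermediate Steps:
$\left(-27\right) \left(-19\right) + \sqrt{-49 - 47} = 513 + \sqrt{-96} = 513 + 4 i \sqrt{6}$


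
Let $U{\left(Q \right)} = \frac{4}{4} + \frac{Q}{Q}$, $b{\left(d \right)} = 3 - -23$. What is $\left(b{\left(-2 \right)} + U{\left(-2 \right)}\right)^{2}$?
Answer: $784$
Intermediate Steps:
$b{\left(d \right)} = 26$ ($b{\left(d \right)} = 3 + \left(-2 + 25\right) = 3 + 23 = 26$)
$U{\left(Q \right)} = 2$ ($U{\left(Q \right)} = 4 \cdot \frac{1}{4} + 1 = 1 + 1 = 2$)
$\left(b{\left(-2 \right)} + U{\left(-2 \right)}\right)^{2} = \left(26 + 2\right)^{2} = 28^{2} = 784$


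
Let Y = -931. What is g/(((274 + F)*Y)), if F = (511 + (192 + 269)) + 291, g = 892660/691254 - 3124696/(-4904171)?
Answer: -3268857946822/2425475069783285499 ≈ -1.3477e-6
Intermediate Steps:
g = 3268857946822/1695013910217 (g = 892660*(1/691254) - 3124696*(-1/4904171) = 446330/345627 + 3124696/4904171 = 3268857946822/1695013910217 ≈ 1.9285)
F = 1263 (F = (511 + 461) + 291 = 972 + 291 = 1263)
g/(((274 + F)*Y)) = 3268857946822/(1695013910217*(((274 + 1263)*(-931)))) = 3268857946822/(1695013910217*((1537*(-931)))) = (3268857946822/1695013910217)/(-1430947) = (3268857946822/1695013910217)*(-1/1430947) = -3268857946822/2425475069783285499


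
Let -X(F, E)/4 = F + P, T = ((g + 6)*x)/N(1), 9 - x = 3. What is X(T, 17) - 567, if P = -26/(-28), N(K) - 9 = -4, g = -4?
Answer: -20311/35 ≈ -580.31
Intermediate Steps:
x = 6 (x = 9 - 1*3 = 9 - 3 = 6)
N(K) = 5 (N(K) = 9 - 4 = 5)
P = 13/14 (P = -26*(-1/28) = 13/14 ≈ 0.92857)
T = 12/5 (T = ((-4 + 6)*6)/5 = (2*6)*(1/5) = 12*(1/5) = 12/5 ≈ 2.4000)
X(F, E) = -26/7 - 4*F (X(F, E) = -4*(F + 13/14) = -4*(13/14 + F) = -26/7 - 4*F)
X(T, 17) - 567 = (-26/7 - 4*12/5) - 567 = (-26/7 - 48/5) - 567 = -466/35 - 567 = -20311/35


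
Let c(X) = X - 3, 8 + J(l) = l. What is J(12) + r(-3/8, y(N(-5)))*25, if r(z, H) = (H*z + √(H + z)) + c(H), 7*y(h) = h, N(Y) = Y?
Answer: -4601/56 + 25*I*√854/28 ≈ -82.161 + 26.092*I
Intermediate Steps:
J(l) = -8 + l
c(X) = -3 + X
y(h) = h/7
r(z, H) = -3 + H + √(H + z) + H*z (r(z, H) = (H*z + √(H + z)) + (-3 + H) = (√(H + z) + H*z) + (-3 + H) = -3 + H + √(H + z) + H*z)
J(12) + r(-3/8, y(N(-5)))*25 = (-8 + 12) + (-3 + (⅐)*(-5) + √((⅐)*(-5) - 3/8) + ((⅐)*(-5))*(-3/8))*25 = 4 + (-3 - 5/7 + √(-5/7 - 3*⅛) - (-15)/(7*8))*25 = 4 + (-3 - 5/7 + √(-5/7 - 3/8) - 5/7*(-3/8))*25 = 4 + (-3 - 5/7 + √(-61/56) + 15/56)*25 = 4 + (-3 - 5/7 + I*√854/28 + 15/56)*25 = 4 + (-193/56 + I*√854/28)*25 = 4 + (-4825/56 + 25*I*√854/28) = -4601/56 + 25*I*√854/28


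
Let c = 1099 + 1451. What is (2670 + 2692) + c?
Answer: 7912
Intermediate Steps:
c = 2550
(2670 + 2692) + c = (2670 + 2692) + 2550 = 5362 + 2550 = 7912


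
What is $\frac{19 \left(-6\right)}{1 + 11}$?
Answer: $- \frac{19}{2} \approx -9.5$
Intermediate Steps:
$\frac{19 \left(-6\right)}{1 + 11} = - \frac{114}{12} = \left(-114\right) \frac{1}{12} = - \frac{19}{2}$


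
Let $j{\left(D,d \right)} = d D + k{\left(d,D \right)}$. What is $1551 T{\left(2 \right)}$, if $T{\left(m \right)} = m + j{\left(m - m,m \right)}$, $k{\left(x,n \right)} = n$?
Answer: $3102$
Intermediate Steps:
$j{\left(D,d \right)} = D + D d$ ($j{\left(D,d \right)} = d D + D = D d + D = D + D d$)
$T{\left(m \right)} = m$ ($T{\left(m \right)} = m + \left(m - m\right) \left(1 + m\right) = m + 0 \left(1 + m\right) = m + 0 = m$)
$1551 T{\left(2 \right)} = 1551 \cdot 2 = 3102$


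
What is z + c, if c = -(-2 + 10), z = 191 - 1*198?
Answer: -15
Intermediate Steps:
z = -7 (z = 191 - 198 = -7)
c = -8 (c = -1*8 = -8)
z + c = -7 - 8 = -15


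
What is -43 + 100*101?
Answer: 10057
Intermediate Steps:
-43 + 100*101 = -43 + 10100 = 10057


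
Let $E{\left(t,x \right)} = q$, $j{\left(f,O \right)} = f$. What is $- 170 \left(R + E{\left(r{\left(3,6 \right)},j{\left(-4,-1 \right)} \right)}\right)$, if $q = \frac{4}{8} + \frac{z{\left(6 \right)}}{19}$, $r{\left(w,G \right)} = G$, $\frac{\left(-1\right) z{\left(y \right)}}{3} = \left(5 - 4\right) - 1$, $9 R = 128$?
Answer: $- \frac{22525}{9} \approx -2502.8$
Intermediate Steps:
$R = \frac{128}{9}$ ($R = \frac{1}{9} \cdot 128 = \frac{128}{9} \approx 14.222$)
$z{\left(y \right)} = 0$ ($z{\left(y \right)} = - 3 \left(\left(5 - 4\right) - 1\right) = - 3 \left(1 - 1\right) = \left(-3\right) 0 = 0$)
$q = \frac{1}{2}$ ($q = \frac{4}{8} + \frac{0}{19} = 4 \cdot \frac{1}{8} + 0 \cdot \frac{1}{19} = \frac{1}{2} + 0 = \frac{1}{2} \approx 0.5$)
$E{\left(t,x \right)} = \frac{1}{2}$
$- 170 \left(R + E{\left(r{\left(3,6 \right)},j{\left(-4,-1 \right)} \right)}\right) = - 170 \left(\frac{128}{9} + \frac{1}{2}\right) = \left(-170\right) \frac{265}{18} = - \frac{22525}{9}$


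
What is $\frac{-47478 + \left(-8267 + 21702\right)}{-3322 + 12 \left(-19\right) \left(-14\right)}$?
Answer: $\frac{34043}{130} \approx 261.87$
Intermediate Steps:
$\frac{-47478 + \left(-8267 + 21702\right)}{-3322 + 12 \left(-19\right) \left(-14\right)} = \frac{-47478 + 13435}{-3322 - -3192} = - \frac{34043}{-3322 + 3192} = - \frac{34043}{-130} = \left(-34043\right) \left(- \frac{1}{130}\right) = \frac{34043}{130}$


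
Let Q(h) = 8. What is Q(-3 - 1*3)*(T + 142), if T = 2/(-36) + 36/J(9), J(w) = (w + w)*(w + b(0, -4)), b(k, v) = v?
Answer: 51244/45 ≈ 1138.8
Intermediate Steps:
J(w) = 2*w*(-4 + w) (J(w) = (w + w)*(w - 4) = (2*w)*(-4 + w) = 2*w*(-4 + w))
T = 31/90 (T = 2/(-36) + 36/((2*9*(-4 + 9))) = 2*(-1/36) + 36/((2*9*5)) = -1/18 + 36/90 = -1/18 + 36*(1/90) = -1/18 + 2/5 = 31/90 ≈ 0.34444)
Q(-3 - 1*3)*(T + 142) = 8*(31/90 + 142) = 8*(12811/90) = 51244/45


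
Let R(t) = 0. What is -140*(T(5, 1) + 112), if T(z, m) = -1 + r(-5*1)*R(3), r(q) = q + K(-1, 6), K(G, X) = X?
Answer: -15540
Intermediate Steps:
r(q) = 6 + q (r(q) = q + 6 = 6 + q)
T(z, m) = -1 (T(z, m) = -1 + (6 - 5*1)*0 = -1 + (6 - 5)*0 = -1 + 1*0 = -1 + 0 = -1)
-140*(T(5, 1) + 112) = -140*(-1 + 112) = -140*111 = -15540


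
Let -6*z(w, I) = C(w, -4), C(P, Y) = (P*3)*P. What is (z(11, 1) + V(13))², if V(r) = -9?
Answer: 19321/4 ≈ 4830.3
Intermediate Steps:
C(P, Y) = 3*P² (C(P, Y) = (3*P)*P = 3*P²)
z(w, I) = -w²/2
(z(11, 1) + V(13))² = (-½*11² - 9)² = (-½*121 - 9)² = (-121/2 - 9)² = (-139/2)² = 19321/4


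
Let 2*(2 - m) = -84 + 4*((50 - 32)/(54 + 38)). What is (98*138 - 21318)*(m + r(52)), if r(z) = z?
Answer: -17139006/23 ≈ -7.4517e+5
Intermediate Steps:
m = 1003/23 (m = 2 - (-84 + 4*((50 - 32)/(54 + 38)))/2 = 2 - (-84 + 4*(18/92))/2 = 2 - (-84 + 4*(18*(1/92)))/2 = 2 - (-84 + 4*(9/46))/2 = 2 - (-84 + 18/23)/2 = 2 - 1/2*(-1914/23) = 2 + 957/23 = 1003/23 ≈ 43.609)
(98*138 - 21318)*(m + r(52)) = (98*138 - 21318)*(1003/23 + 52) = (13524 - 21318)*(2199/23) = -7794*2199/23 = -17139006/23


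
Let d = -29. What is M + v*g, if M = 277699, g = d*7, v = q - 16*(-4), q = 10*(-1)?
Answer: 266737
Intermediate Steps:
q = -10
v = 54 (v = -10 - 16*(-4) = -10 + 64 = 54)
g = -203 (g = -29*7 = -203)
M + v*g = 277699 + 54*(-203) = 277699 - 10962 = 266737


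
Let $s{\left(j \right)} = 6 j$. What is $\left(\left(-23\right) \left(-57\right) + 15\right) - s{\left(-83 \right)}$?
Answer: $1824$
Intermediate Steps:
$\left(\left(-23\right) \left(-57\right) + 15\right) - s{\left(-83 \right)} = \left(\left(-23\right) \left(-57\right) + 15\right) - 6 \left(-83\right) = \left(1311 + 15\right) - -498 = 1326 + 498 = 1824$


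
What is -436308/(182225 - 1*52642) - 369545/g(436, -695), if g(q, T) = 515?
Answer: -9622289671/13347049 ≈ -720.93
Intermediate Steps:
-436308/(182225 - 1*52642) - 369545/g(436, -695) = -436308/(182225 - 1*52642) - 369545/515 = -436308/(182225 - 52642) - 369545*1/515 = -436308/129583 - 73909/103 = -9622289671/13347049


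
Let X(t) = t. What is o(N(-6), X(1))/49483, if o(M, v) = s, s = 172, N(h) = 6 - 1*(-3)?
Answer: 172/49483 ≈ 0.0034759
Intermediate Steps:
N(h) = 9 (N(h) = 6 + 3 = 9)
o(M, v) = 172
o(N(-6), X(1))/49483 = 172/49483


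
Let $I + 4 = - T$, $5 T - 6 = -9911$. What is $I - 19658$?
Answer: $-17681$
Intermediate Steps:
$T = -1981$ ($T = \frac{6}{5} + \frac{1}{5} \left(-9911\right) = \frac{6}{5} - \frac{9911}{5} = -1981$)
$I = 1977$ ($I = -4 - -1981 = -4 + 1981 = 1977$)
$I - 19658 = 1977 - 19658 = -17681$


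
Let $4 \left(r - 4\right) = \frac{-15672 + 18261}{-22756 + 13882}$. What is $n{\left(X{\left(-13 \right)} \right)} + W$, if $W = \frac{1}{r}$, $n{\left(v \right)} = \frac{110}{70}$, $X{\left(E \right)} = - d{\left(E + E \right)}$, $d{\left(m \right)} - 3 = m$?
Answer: $\frac{593939}{325255} \approx 1.8261$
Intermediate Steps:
$d{\left(m \right)} = 3 + m$
$r = \frac{46465}{11832}$ ($r = 4 + \frac{\left(-15672 + 18261\right) \frac{1}{-22756 + 13882}}{4} = 4 + \frac{2589 \frac{1}{-8874}}{4} = 4 + \frac{2589 \left(- \frac{1}{8874}\right)}{4} = 4 + \frac{1}{4} \left(- \frac{863}{2958}\right) = 4 - \frac{863}{11832} = \frac{46465}{11832} \approx 3.9271$)
$X{\left(E \right)} = -3 - 2 E$ ($X{\left(E \right)} = - (3 + \left(E + E\right)) = - (3 + 2 E) = -3 - 2 E$)
$n{\left(v \right)} = \frac{11}{7}$ ($n{\left(v \right)} = 110 \cdot \frac{1}{70} = \frac{11}{7}$)
$W = \frac{11832}{46465}$ ($W = \frac{1}{\frac{46465}{11832}} = \frac{11832}{46465} \approx 0.25464$)
$n{\left(X{\left(-13 \right)} \right)} + W = \frac{11}{7} + \frac{11832}{46465} = \frac{593939}{325255}$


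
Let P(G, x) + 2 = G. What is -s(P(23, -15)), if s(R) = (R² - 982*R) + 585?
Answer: 19596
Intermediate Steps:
P(G, x) = -2 + G
s(R) = 585 + R² - 982*R
-s(P(23, -15)) = -(585 + (-2 + 23)² - 982*(-2 + 23)) = -(585 + 21² - 982*21) = -(585 + 441 - 20622) = -1*(-19596) = 19596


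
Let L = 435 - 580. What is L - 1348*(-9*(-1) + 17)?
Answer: -35193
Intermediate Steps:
L = -145
L - 1348*(-9*(-1) + 17) = -145 - 1348*(-9*(-1) + 17) = -145 - 1348*(9 + 17) = -145 - 1348*26 = -145 - 35048 = -35193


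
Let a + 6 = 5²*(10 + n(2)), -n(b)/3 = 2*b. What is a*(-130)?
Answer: 7280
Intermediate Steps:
n(b) = -6*b
a = -56 (a = -6 + 5²*(10 - 6*2) = -6 + 25*(10 - 12) = -6 + 25*(-2) = -6 - 50 = -56)
a*(-130) = -56*(-130) = 7280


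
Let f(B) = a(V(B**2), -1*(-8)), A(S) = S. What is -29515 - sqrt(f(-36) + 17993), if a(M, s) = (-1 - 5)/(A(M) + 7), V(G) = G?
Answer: -29515 - sqrt(30548669519)/1303 ≈ -29649.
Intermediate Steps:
a(M, s) = -6/(7 + M) (a(M, s) = (-1 - 5)/(M + 7) = -6/(7 + M))
f(B) = -6/(7 + B**2)
-29515 - sqrt(f(-36) + 17993) = -29515 - sqrt(-6/(7 + (-36)**2) + 17993) = -29515 - sqrt(-6/(7 + 1296) + 17993) = -29515 - sqrt(-6/1303 + 17993) = -29515 - sqrt(23444873/1303) = -29515 - sqrt(30548669519)/1303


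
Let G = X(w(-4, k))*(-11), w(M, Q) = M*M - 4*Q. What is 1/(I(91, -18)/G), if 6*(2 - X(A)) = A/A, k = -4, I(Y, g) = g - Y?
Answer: 121/654 ≈ 0.18502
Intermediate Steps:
w(M, Q) = M**2 - 4*Q
X(A) = 11/6 (X(A) = 2 - A/(6*A) = 2 - 1/6*1 = 2 - 1/6 = 11/6)
G = -121/6 (G = (11/6)*(-11) = -121/6 ≈ -20.167)
1/(I(91, -18)/G) = 1/((-18 - 1*91)/(-121/6)) = 1/((-18 - 91)*(-6/121)) = 1/(-109*(-6/121)) = 1/(654/121) = 121/654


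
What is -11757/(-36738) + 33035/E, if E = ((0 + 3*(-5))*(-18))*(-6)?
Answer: -13273261/661284 ≈ -20.072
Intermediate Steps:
E = -1620 (E = ((0 - 15)*(-18))*(-6) = -15*(-18)*(-6) = 270*(-6) = -1620)
-11757/(-36738) + 33035/E = -11757/(-36738) + 33035/(-1620) = -11757*(-1/36738) + 33035*(-1/1620) = 3919/12246 - 6607/324 = -13273261/661284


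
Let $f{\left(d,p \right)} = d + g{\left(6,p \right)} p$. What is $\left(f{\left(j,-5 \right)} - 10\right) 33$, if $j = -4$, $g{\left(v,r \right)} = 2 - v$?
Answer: $198$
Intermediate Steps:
$f{\left(d,p \right)} = d - 4 p$ ($f{\left(d,p \right)} = d + \left(2 - 6\right) p = d - 4 p$)
$\left(f{\left(j,-5 \right)} - 10\right) 33 = \left(\left(-4 - -20\right) - 10\right) 33 = \left(\left(-4 + 20\right) - 10\right) 33 = \left(16 - 10\right) 33 = 6 \cdot 33 = 198$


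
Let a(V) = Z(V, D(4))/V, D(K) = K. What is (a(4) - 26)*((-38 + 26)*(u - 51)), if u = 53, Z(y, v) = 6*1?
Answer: 588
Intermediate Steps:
Z(y, v) = 6
a(V) = 6/V
(a(4) - 26)*((-38 + 26)*(u - 51)) = (6/4 - 26)*((-38 + 26)*(53 - 51)) = (6*(¼) - 26)*(-12*2) = (3/2 - 26)*(-24) = -49/2*(-24) = 588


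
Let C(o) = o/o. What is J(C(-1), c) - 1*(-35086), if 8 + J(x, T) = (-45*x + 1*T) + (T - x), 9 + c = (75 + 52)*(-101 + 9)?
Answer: 11646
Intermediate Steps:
C(o) = 1
c = -11693 (c = -9 + (75 + 52)*(-101 + 9) = -9 + 127*(-92) = -9 - 11684 = -11693)
J(x, T) = -8 - 46*x + 2*T (J(x, T) = -8 + ((-45*x + 1*T) + (T - x)) = -8 + ((-45*x + T) + (T - x)) = -8 + ((T - 45*x) + (T - x)) = -8 + (-46*x + 2*T) = -8 - 46*x + 2*T)
J(C(-1), c) - 1*(-35086) = (-8 - 46*1 + 2*(-11693)) - 1*(-35086) = (-8 - 46 - 23386) + 35086 = -23440 + 35086 = 11646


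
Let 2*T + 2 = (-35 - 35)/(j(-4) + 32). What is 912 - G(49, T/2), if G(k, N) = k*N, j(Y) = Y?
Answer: 7737/8 ≈ 967.13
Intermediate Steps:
T = -9/4 (T = -1 + ((-35 - 35)/(-4 + 32))/2 = -1 + (-70/28)/2 = -1 + (-70*1/28)/2 = -1 + (½)*(-5/2) = -1 - 5/4 = -9/4 ≈ -2.2500)
G(k, N) = N*k
912 - G(49, T/2) = 912 - (-9/4/2)*49 = 912 - (-9/4*½)*49 = 912 - (-9)*49/8 = 912 - 1*(-441/8) = 912 + 441/8 = 7737/8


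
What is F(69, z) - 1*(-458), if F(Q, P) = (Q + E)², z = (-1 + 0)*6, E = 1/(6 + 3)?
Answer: 423982/81 ≈ 5234.3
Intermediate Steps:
E = ⅑ (E = 1/9 = ⅑ ≈ 0.11111)
z = -6 (z = -1*6 = -6)
F(Q, P) = (⅑ + Q)² (F(Q, P) = (Q + ⅑)² = (⅑ + Q)²)
F(69, z) - 1*(-458) = (1 + 9*69)²/81 - 1*(-458) = (1 + 621)²/81 + 458 = (1/81)*622² + 458 = (1/81)*386884 + 458 = 386884/81 + 458 = 423982/81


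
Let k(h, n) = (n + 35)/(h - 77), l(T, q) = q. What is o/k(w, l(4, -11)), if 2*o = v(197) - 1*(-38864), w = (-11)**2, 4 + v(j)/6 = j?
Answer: 220121/6 ≈ 36687.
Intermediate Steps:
v(j) = -24 + 6*j
w = 121
o = 20011 (o = ((-24 + 6*197) - 1*(-38864))/2 = ((-24 + 1182) + 38864)/2 = (1158 + 38864)/2 = (1/2)*40022 = 20011)
k(h, n) = (35 + n)/(-77 + h)
o/k(w, l(4, -11)) = 20011/(((35 - 11)/(-77 + 121))) = 20011/((24/44)) = 20011/(((1/44)*24)) = 20011/(6/11) = 20011*(11/6) = 220121/6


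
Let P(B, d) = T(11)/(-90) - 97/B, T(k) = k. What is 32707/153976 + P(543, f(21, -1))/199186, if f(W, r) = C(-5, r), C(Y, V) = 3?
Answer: 2040864511177/9607924557720 ≈ 0.21241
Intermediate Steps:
f(W, r) = 3
P(B, d) = -11/90 - 97/B (P(B, d) = 11/(-90) - 97/B = 11*(-1/90) - 97/B = -11/90 - 97/B)
32707/153976 + P(543, f(21, -1))/199186 = 32707/153976 + (-11/90 - 97/543)/199186 = 32707*(1/153976) + (-11/90 - 97*1/543)*(1/199186) = 32707/153976 + (-11/90 - 97/543)*(1/199186) = 32707/153976 - 4901/16290*1/199186 = 32707/153976 - 377/249595380 = 2040864511177/9607924557720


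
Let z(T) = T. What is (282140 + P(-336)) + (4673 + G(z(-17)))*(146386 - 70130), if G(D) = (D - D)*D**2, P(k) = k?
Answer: 356626092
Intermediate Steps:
G(D) = 0 (G(D) = 0*D**2 = 0)
(282140 + P(-336)) + (4673 + G(z(-17)))*(146386 - 70130) = (282140 - 336) + (4673 + 0)*(146386 - 70130) = 281804 + 4673*76256 = 281804 + 356344288 = 356626092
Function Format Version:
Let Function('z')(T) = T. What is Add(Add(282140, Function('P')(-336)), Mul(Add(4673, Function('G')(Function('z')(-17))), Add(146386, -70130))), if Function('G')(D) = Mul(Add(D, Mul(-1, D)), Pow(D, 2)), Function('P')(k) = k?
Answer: 356626092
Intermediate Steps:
Function('G')(D) = 0 (Function('G')(D) = Mul(0, Pow(D, 2)) = 0)
Add(Add(282140, Function('P')(-336)), Mul(Add(4673, Function('G')(Function('z')(-17))), Add(146386, -70130))) = Add(Add(282140, -336), Mul(Add(4673, 0), Add(146386, -70130))) = Add(281804, Mul(4673, 76256)) = Add(281804, 356344288) = 356626092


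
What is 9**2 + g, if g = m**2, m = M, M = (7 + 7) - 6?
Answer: 145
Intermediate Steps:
M = 8 (M = 14 - 6 = 8)
m = 8
g = 64 (g = 8**2 = 64)
9**2 + g = 9**2 + 64 = 81 + 64 = 145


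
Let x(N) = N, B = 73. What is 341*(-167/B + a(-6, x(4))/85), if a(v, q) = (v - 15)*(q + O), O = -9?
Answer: -445346/1241 ≈ -358.86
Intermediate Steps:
a(v, q) = (-15 + v)*(-9 + q) (a(v, q) = (v - 15)*(q - 9) = (-15 + v)*(-9 + q))
341*(-167/B + a(-6, x(4))/85) = 341*(-167/73 + (135 - 15*4 - 9*(-6) + 4*(-6))/85) = 341*(-167*1/73 + (135 - 60 + 54 - 24)*(1/85)) = 341*(-167/73 + 105*(1/85)) = 341*(-167/73 + 21/17) = 341*(-1306/1241) = -445346/1241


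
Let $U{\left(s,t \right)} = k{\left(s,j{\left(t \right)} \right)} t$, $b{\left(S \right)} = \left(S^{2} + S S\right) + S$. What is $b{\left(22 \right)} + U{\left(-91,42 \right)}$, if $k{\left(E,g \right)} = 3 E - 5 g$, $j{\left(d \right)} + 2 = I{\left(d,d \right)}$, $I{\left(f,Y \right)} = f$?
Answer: $-18876$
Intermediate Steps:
$j{\left(d \right)} = -2 + d$
$k{\left(E,g \right)} = - 5 g + 3 E$
$b{\left(S \right)} = S + 2 S^{2}$ ($b{\left(S \right)} = \left(S^{2} + S^{2}\right) + S = 2 S^{2} + S = S + 2 S^{2}$)
$U{\left(s,t \right)} = t \left(10 - 5 t + 3 s\right)$ ($U{\left(s,t \right)} = \left(- 5 \left(-2 + t\right) + 3 s\right) t = \left(\left(10 - 5 t\right) + 3 s\right) t = \left(10 - 5 t + 3 s\right) t = t \left(10 - 5 t + 3 s\right)$)
$b{\left(22 \right)} + U{\left(-91,42 \right)} = 22 \left(1 + 2 \cdot 22\right) + 42 \left(10 - 210 + 3 \left(-91\right)\right) = 22 \left(1 + 44\right) + 42 \left(10 - 210 - 273\right) = 22 \cdot 45 + 42 \left(-473\right) = 990 - 19866 = -18876$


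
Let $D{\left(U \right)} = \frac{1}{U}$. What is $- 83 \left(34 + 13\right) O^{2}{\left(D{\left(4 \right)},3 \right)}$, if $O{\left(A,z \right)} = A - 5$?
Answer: $- \frac{1408261}{16} \approx -88016.0$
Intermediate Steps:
$O{\left(A,z \right)} = -5 + A$ ($O{\left(A,z \right)} = A - 5 = -5 + A$)
$- 83 \left(34 + 13\right) O^{2}{\left(D{\left(4 \right)},3 \right)} = - 83 \left(34 + 13\right) \left(-5 + \frac{1}{4}\right)^{2} = \left(-83\right) 47 \left(-5 + \frac{1}{4}\right)^{2} = - 3901 \left(- \frac{19}{4}\right)^{2} = \left(-3901\right) \frac{361}{16} = - \frac{1408261}{16}$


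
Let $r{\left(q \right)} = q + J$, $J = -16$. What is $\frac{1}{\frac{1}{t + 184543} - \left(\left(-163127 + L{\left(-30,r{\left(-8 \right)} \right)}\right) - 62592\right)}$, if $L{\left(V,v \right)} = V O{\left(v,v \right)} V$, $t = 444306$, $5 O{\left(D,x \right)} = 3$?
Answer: $\frac{628849}{141603588972} \approx 4.4409 \cdot 10^{-6}$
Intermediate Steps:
$O{\left(D,x \right)} = \frac{3}{5}$ ($O{\left(D,x \right)} = \frac{1}{5} \cdot 3 = \frac{3}{5}$)
$r{\left(q \right)} = -16 + q$ ($r{\left(q \right)} = q - 16 = -16 + q$)
$L{\left(V,v \right)} = \frac{3 V^{2}}{5}$ ($L{\left(V,v \right)} = V \frac{3}{5} V = \frac{3 V}{5} V = \frac{3 V^{2}}{5}$)
$\frac{1}{\frac{1}{t + 184543} - \left(\left(-163127 + L{\left(-30,r{\left(-8 \right)} \right)}\right) - 62592\right)} = \frac{1}{\frac{1}{444306 + 184543} - \left(\left(-163127 + \frac{3 \left(-30\right)^{2}}{5}\right) - 62592\right)} = \frac{1}{\frac{1}{628849} - \left(\left(-163127 + \frac{3}{5} \cdot 900\right) - 62592\right)} = \frac{1}{\frac{1}{628849} - \left(\left(-163127 + 540\right) - 62592\right)} = \frac{1}{\frac{1}{628849} - \left(-162587 - 62592\right)} = \frac{1}{\frac{1}{628849} - -225179} = \frac{1}{\frac{1}{628849} + 225179} = \frac{1}{\frac{141603588972}{628849}} = \frac{628849}{141603588972}$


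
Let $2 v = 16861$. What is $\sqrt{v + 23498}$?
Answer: $\frac{\sqrt{127714}}{2} \approx 178.69$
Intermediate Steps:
$v = \frac{16861}{2}$ ($v = \frac{1}{2} \cdot 16861 = \frac{16861}{2} \approx 8430.5$)
$\sqrt{v + 23498} = \sqrt{\frac{16861}{2} + 23498} = \sqrt{\frac{63857}{2}} = \frac{\sqrt{127714}}{2}$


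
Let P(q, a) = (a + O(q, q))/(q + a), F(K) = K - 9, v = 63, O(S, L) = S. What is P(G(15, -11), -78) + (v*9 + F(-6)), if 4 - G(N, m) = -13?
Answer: 553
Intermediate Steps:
G(N, m) = 17 (G(N, m) = 4 - 1*(-13) = 4 + 13 = 17)
F(K) = -9 + K
P(q, a) = 1 (P(q, a) = (a + q)/(q + a) = (a + q)/(a + q) = 1)
P(G(15, -11), -78) + (v*9 + F(-6)) = 1 + (63*9 + (-9 - 6)) = 1 + (567 - 15) = 1 + 552 = 553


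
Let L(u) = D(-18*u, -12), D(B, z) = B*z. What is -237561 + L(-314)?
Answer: -305385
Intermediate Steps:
L(u) = 216*u (L(u) = -18*u*(-12) = 216*u)
-237561 + L(-314) = -237561 + 216*(-314) = -237561 - 67824 = -305385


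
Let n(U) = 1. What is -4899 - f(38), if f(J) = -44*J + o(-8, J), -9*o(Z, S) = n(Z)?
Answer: -29042/9 ≈ -3226.9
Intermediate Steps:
o(Z, S) = -⅑ (o(Z, S) = -⅑*1 = -⅑)
f(J) = -⅑ - 44*J (f(J) = -44*J - ⅑ = -⅑ - 44*J)
-4899 - f(38) = -4899 - (-⅑ - 44*38) = -4899 - (-⅑ - 1672) = -4899 - 1*(-15049/9) = -4899 + 15049/9 = -29042/9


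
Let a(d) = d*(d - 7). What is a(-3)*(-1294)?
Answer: -38820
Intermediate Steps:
a(d) = d*(-7 + d)
a(-3)*(-1294) = -3*(-7 - 3)*(-1294) = -3*(-10)*(-1294) = 30*(-1294) = -38820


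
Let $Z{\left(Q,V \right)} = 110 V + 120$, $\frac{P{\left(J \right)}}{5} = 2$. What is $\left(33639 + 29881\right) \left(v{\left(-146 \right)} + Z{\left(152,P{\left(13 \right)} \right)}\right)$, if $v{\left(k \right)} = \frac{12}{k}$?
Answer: $\frac{5656710080}{73} \approx 7.7489 \cdot 10^{7}$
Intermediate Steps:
$P{\left(J \right)} = 10$ ($P{\left(J \right)} = 5 \cdot 2 = 10$)
$Z{\left(Q,V \right)} = 120 + 110 V$
$\left(33639 + 29881\right) \left(v{\left(-146 \right)} + Z{\left(152,P{\left(13 \right)} \right)}\right) = \left(33639 + 29881\right) \left(\frac{12}{-146} + \left(120 + 110 \cdot 10\right)\right) = 63520 \left(12 \left(- \frac{1}{146}\right) + \left(120 + 1100\right)\right) = 63520 \left(- \frac{6}{73} + 1220\right) = 63520 \cdot \frac{89054}{73} = \frac{5656710080}{73}$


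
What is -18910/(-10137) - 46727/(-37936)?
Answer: 38420689/12405072 ≈ 3.0972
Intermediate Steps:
-18910/(-10137) - 46727/(-37936) = -18910*(-1/10137) - 46727*(-1/37936) = 610/327 + 46727/37936 = 38420689/12405072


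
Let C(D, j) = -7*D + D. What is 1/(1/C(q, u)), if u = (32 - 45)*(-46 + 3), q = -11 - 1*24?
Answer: 210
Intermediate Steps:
q = -35 (q = -11 - 24 = -35)
u = 559 (u = -13*(-43) = 559)
C(D, j) = -6*D
1/(1/C(q, u)) = 1/(1/(-6*(-35))) = 1/(1/210) = 210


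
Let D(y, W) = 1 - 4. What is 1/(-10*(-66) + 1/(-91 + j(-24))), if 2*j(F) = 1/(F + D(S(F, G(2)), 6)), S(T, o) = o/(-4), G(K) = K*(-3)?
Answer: 4915/3243846 ≈ 0.0015152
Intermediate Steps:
G(K) = -3*K
S(T, o) = -o/4 (S(T, o) = o*(-1/4) = -o/4)
D(y, W) = -3
j(F) = 1/(2*(-3 + F)) (j(F) = 1/(2*(F - 3)) = 1/(2*(-3 + F)))
1/(-10*(-66) + 1/(-91 + j(-24))) = 1/(-10*(-66) + 1/(-91 + 1/(2*(-3 - 24)))) = 1/(660 + 1/(-91 + (1/2)/(-27))) = 1/(660 + 1/(-91 + (1/2)*(-1/27))) = 1/(660 + 1/(-91 - 1/54)) = 1/(660 + 1/(-4915/54)) = 1/(660 - 54/4915) = 1/(3243846/4915) = 4915/3243846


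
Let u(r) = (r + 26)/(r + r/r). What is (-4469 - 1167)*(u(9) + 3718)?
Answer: -20974374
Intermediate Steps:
u(r) = (26 + r)/(1 + r) (u(r) = (26 + r)/(r + 1) = (26 + r)/(1 + r))
(-4469 - 1167)*(u(9) + 3718) = (-4469 - 1167)*((26 + 9)/(1 + 9) + 3718) = -5636*(35/10 + 3718) = -5636*((1/10)*35 + 3718) = -5636*(7/2 + 3718) = -5636*7443/2 = -20974374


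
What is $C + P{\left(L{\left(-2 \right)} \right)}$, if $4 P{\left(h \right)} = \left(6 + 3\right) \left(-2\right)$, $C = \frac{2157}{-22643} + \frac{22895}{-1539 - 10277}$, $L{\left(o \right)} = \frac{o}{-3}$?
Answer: $- \frac{1747872193}{267549688} \approx -6.5329$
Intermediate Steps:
$L{\left(o \right)} = - \frac{o}{3}$ ($L{\left(o \right)} = o \left(- \frac{1}{3}\right) = - \frac{o}{3}$)
$C = - \frac{543898597}{267549688}$ ($C = 2157 \left(- \frac{1}{22643}\right) + \frac{22895}{-11816} = - \frac{2157}{22643} + 22895 \left(- \frac{1}{11816}\right) = - \frac{2157}{22643} - \frac{22895}{11816} = - \frac{543898597}{267549688} \approx -2.0329$)
$P{\left(h \right)} = - \frac{9}{2}$ ($P{\left(h \right)} = \frac{\left(6 + 3\right) \left(-2\right)}{4} = \frac{9 \left(-2\right)}{4} = \frac{1}{4} \left(-18\right) = - \frac{9}{2}$)
$C + P{\left(L{\left(-2 \right)} \right)} = - \frac{543898597}{267549688} - \frac{9}{2} = - \frac{1747872193}{267549688}$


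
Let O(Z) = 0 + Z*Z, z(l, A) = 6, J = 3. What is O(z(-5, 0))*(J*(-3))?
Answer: -324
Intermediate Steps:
O(Z) = Z**2 (O(Z) = 0 + Z**2 = Z**2)
O(z(-5, 0))*(J*(-3)) = 6**2*(3*(-3)) = 36*(-9) = -324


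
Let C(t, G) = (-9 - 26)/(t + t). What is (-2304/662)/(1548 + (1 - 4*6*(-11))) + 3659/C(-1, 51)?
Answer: 627359062/3000515 ≈ 209.08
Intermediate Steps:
C(t, G) = -35/(2*t) (C(t, G) = -35*1/(2*t) = -35/(2*t))
(-2304/662)/(1548 + (1 - 4*6*(-11))) + 3659/C(-1, 51) = (-2304/662)/(1548 + (1 - 4*6*(-11))) + 3659/((-35/2/(-1))) = (-2304*1/662)/(1548 + (1 - 24*(-11))) + 3659/((-35/2*(-1))) = -1152/(331*(1548 + (1 + 264))) + 3659/(35/2) = -1152/(331*(1548 + 265)) + 3659*(2/35) = -1152/331/1813 + 7318/35 = -1152/331*1/1813 + 7318/35 = -1152/600103 + 7318/35 = 627359062/3000515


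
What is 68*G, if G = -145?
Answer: -9860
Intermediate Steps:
68*G = 68*(-145) = -9860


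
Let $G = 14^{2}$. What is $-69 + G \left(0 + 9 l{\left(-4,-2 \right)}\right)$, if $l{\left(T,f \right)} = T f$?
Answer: $14043$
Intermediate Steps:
$G = 196$
$-69 + G \left(0 + 9 l{\left(-4,-2 \right)}\right) = -69 + 196 \left(0 + 9 \left(\left(-4\right) \left(-2\right)\right)\right) = -69 + 196 \left(0 + 9 \cdot 8\right) = -69 + 196 \left(0 + 72\right) = -69 + 196 \cdot 72 = -69 + 14112 = 14043$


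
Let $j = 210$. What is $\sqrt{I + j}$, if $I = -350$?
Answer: $2 i \sqrt{35} \approx 11.832 i$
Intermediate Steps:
$\sqrt{I + j} = \sqrt{-350 + 210} = \sqrt{-140} = 2 i \sqrt{35}$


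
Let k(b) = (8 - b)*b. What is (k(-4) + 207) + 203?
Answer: 362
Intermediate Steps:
k(b) = b*(8 - b)
(k(-4) + 207) + 203 = (-4*(8 - 1*(-4)) + 207) + 203 = (-4*(8 + 4) + 207) + 203 = (-4*12 + 207) + 203 = (-48 + 207) + 203 = 159 + 203 = 362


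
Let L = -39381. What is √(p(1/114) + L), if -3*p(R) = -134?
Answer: I*√354027/3 ≈ 198.33*I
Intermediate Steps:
p(R) = 134/3 (p(R) = -⅓*(-134) = 134/3)
√(p(1/114) + L) = √(134/3 - 39381) = √(-118009/3) = I*√354027/3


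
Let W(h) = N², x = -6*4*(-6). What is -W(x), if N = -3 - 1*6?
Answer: -81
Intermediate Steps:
N = -9 (N = -3 - 6 = -9)
x = 144 (x = -24*(-6) = 144)
W(h) = 81 (W(h) = (-9)² = 81)
-W(x) = -1*81 = -81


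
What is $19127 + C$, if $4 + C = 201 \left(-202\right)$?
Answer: $-21479$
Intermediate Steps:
$C = -40606$ ($C = -4 + 201 \left(-202\right) = -4 - 40602 = -40606$)
$19127 + C = 19127 - 40606 = -21479$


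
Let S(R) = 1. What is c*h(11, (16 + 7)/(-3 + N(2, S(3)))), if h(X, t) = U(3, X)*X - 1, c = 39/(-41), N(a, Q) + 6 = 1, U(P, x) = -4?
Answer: 1755/41 ≈ 42.805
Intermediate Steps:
N(a, Q) = -5 (N(a, Q) = -6 + 1 = -5)
c = -39/41 (c = 39*(-1/41) = -39/41 ≈ -0.95122)
h(X, t) = -1 - 4*X (h(X, t) = -4*X - 1 = -1 - 4*X)
c*h(11, (16 + 7)/(-3 + N(2, S(3)))) = -39*(-1 - 4*11)/41 = -39*(-1 - 44)/41 = -39/41*(-45) = 1755/41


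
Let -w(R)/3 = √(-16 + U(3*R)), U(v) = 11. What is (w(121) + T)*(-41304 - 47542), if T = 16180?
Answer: -1437528280 + 266538*I*√5 ≈ -1.4375e+9 + 5.96e+5*I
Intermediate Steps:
w(R) = -3*I*√5 (w(R) = -3*√(-16 + 11) = -3*I*√5)
(w(121) + T)*(-41304 - 47542) = (-3*I*√5 + 16180)*(-41304 - 47542) = (16180 - 3*I*√5)*(-88846) = -1437528280 + 266538*I*√5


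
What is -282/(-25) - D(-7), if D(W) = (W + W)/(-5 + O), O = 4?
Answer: -68/25 ≈ -2.7200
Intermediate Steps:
D(W) = -2*W (D(W) = (W + W)/(-5 + 4) = (2*W)/(-1) = (2*W)*(-1) = -2*W)
-282/(-25) - D(-7) = -282/(-25) - (-2)*(-7) = -282*(-1/25) - 1*14 = 282/25 - 14 = -68/25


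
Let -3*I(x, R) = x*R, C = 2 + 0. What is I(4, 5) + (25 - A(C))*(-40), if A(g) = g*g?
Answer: -2540/3 ≈ -846.67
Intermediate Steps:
C = 2
A(g) = g²
I(x, R) = -R*x/3 (I(x, R) = -x*R/3 = -R*x/3)
I(4, 5) + (25 - A(C))*(-40) = -⅓*5*4 + (25 - 1*2²)*(-40) = -20/3 + (25 - 1*4)*(-40) = -20/3 + (25 - 4)*(-40) = -20/3 + 21*(-40) = -20/3 - 840 = -2540/3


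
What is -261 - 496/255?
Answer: -67051/255 ≈ -262.95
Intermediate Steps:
-261 - 496/255 = -67051/255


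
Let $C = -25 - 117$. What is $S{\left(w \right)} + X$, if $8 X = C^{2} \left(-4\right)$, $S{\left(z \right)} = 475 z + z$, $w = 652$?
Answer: $300270$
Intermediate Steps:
$C = -142$ ($C = -25 - 117 = -142$)
$S{\left(z \right)} = 476 z$
$X = -10082$ ($X = \frac{\left(-142\right)^{2} \left(-4\right)}{8} = \frac{20164 \left(-4\right)}{8} = \frac{1}{8} \left(-80656\right) = -10082$)
$S{\left(w \right)} + X = 476 \cdot 652 - 10082 = 310352 - 10082 = 300270$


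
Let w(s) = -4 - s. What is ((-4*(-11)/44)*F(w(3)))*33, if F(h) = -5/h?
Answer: 165/7 ≈ 23.571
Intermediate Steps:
((-4*(-11)/44)*F(w(3)))*33 = ((-4*(-11)/44)*(-5/(-4 - 1*3)))*33 = ((44*(1/44))*(-5/(-4 - 3)))*33 = (1*(-5/(-7)))*33 = (1*(-5*(-1/7)))*33 = (1*(5/7))*33 = (5/7)*33 = 165/7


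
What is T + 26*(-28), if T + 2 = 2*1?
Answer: -728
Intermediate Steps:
T = 0 (T = -2 + 2*1 = -2 + 2 = 0)
T + 26*(-28) = 0 + 26*(-28) = 0 - 728 = -728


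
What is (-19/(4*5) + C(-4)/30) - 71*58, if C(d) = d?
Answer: -49429/12 ≈ -4119.1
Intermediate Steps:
(-19/(4*5) + C(-4)/30) - 71*58 = (-19/(4*5) - 4/30) - 71*58 = (-19/20 - 4*1/30) - 4118 = (-19*1/20 - 2/15) - 4118 = (-19/20 - 2/15) - 4118 = -13/12 - 4118 = -49429/12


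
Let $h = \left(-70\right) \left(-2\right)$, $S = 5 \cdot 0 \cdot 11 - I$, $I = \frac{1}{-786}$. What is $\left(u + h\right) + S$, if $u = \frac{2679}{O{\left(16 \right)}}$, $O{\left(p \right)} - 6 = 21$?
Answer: $\frac{564089}{2358} \approx 239.22$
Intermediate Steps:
$O{\left(p \right)} = 27$ ($O{\left(p \right)} = 6 + 21 = 27$)
$I = - \frac{1}{786} \approx -0.0012723$
$S = \frac{1}{786}$ ($S = 5 \cdot 0 \cdot 11 - - \frac{1}{786} = 0 \cdot 11 + \frac{1}{786} = 0 + \frac{1}{786} = \frac{1}{786} \approx 0.0012723$)
$u = \frac{893}{9}$ ($u = \frac{2679}{27} = 2679 \cdot \frac{1}{27} = \frac{893}{9} \approx 99.222$)
$h = 140$
$\left(u + h\right) + S = \left(\frac{893}{9} + 140\right) + \frac{1}{786} = \frac{2153}{9} + \frac{1}{786} = \frac{564089}{2358}$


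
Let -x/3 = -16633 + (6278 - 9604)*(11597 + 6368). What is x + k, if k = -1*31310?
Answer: 179273359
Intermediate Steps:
k = -31310
x = 179304669 (x = -3*(-16633 + (6278 - 9604)*(11597 + 6368)) = -3*(-16633 - 3326*17965) = -3*(-16633 - 59751590) = -3*(-59768223) = 179304669)
x + k = 179304669 - 31310 = 179273359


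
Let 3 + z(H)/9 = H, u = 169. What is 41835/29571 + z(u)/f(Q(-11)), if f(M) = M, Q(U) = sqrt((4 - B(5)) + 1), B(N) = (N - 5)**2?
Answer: 13945/9857 + 1494*sqrt(5)/5 ≈ 669.55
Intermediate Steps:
B(N) = (-5 + N)**2
z(H) = -27 + 9*H
Q(U) = sqrt(5) (Q(U) = sqrt((4 - (-5 + 5)**2) + 1) = sqrt((4 - 1*0**2) + 1) = sqrt((4 - 1*0) + 1) = sqrt((4 + 0) + 1) = sqrt(4 + 1) = sqrt(5))
41835/29571 + z(u)/f(Q(-11)) = 41835/29571 + (-27 + 9*169)/(sqrt(5)) = 41835*(1/29571) + (-27 + 1521)*(sqrt(5)/5) = 13945/9857 + 1494*(sqrt(5)/5) = 13945/9857 + 1494*sqrt(5)/5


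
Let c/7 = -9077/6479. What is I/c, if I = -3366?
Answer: 21808314/63539 ≈ 343.23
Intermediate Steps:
c = -63539/6479 (c = 7*(-9077/6479) = -63539/6479 ≈ -9.8069)
I/c = -3366/(-63539/6479) = -3366*(-6479/63539) = 21808314/63539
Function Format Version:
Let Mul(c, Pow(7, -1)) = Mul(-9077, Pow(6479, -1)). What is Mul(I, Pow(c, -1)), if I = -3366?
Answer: Rational(21808314, 63539) ≈ 343.23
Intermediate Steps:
c = Rational(-63539, 6479) (c = Mul(7, Mul(-9077, Pow(6479, -1))) = Mul(7, Mul(-9077, Rational(1, 6479))) = Mul(7, Rational(-9077, 6479)) = Rational(-63539, 6479) ≈ -9.8069)
Mul(I, Pow(c, -1)) = Mul(-3366, Pow(Rational(-63539, 6479), -1)) = Mul(-3366, Rational(-6479, 63539)) = Rational(21808314, 63539)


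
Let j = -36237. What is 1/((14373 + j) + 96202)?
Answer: 1/74338 ≈ 1.3452e-5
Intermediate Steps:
1/((14373 + j) + 96202) = 1/((14373 - 36237) + 96202) = 1/(-21864 + 96202) = 1/74338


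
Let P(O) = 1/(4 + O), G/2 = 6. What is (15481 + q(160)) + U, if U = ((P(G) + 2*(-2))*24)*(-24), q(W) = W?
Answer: 17909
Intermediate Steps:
G = 12 (G = 2*6 = 12)
U = 2268 (U = ((1/(4 + 12) + 2*(-2))*24)*(-24) = ((1/16 - 4)*24)*(-24) = -63/16*24*(-24) = -189/2*(-24) = 2268)
(15481 + q(160)) + U = (15481 + 160) + 2268 = 15641 + 2268 = 17909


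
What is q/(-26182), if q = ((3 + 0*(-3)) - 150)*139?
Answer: 20433/26182 ≈ 0.78042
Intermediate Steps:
q = -20433 (q = ((3 + 0) - 150)*139 = (3 - 150)*139 = -147*139 = -20433)
q/(-26182) = -20433/(-26182) = -20433*(-1/26182) = 20433/26182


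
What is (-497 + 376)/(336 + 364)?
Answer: -121/700 ≈ -0.17286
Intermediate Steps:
(-497 + 376)/(336 + 364) = -121/700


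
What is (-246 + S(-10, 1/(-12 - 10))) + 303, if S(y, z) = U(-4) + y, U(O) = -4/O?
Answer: 48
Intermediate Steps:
S(y, z) = 1 + y (S(y, z) = -4/(-4) + y = -4*(-¼) + y = 1 + y)
(-246 + S(-10, 1/(-12 - 10))) + 303 = (-246 + (1 - 10)) + 303 = (-246 - 9) + 303 = -255 + 303 = 48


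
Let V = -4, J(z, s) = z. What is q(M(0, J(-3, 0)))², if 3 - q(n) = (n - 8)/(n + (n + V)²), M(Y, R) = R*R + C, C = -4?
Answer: 49/4 ≈ 12.250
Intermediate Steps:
M(Y, R) = -4 + R² (M(Y, R) = R*R - 4 = R² - 4 = -4 + R²)
q(n) = 3 - (-8 + n)/(n + (-4 + n)²) (q(n) = 3 - (n - 8)/(n + (n - 4)²) = 3 - (-8 + n)/(n + (-4 + n)²))
q(M(0, J(-3, 0)))² = ((8 + 2*(-4 + (-3)²) + 3*(-4 + (-4 + (-3)²))²)/((-4 + (-3)²) + (-4 + (-4 + (-3)²))²))² = ((8 + 2*(-4 + 9) + 3*(-4 + (-4 + 9))²)/((-4 + 9) + (-4 + (-4 + 9))²))² = ((8 + 2*5 + 3*(-4 + 5)²)/(5 + (-4 + 5)²))² = ((8 + 10 + 3*1²)/(5 + 1²))² = ((8 + 10 + 3*1)/(5 + 1))² = ((8 + 10 + 3)/6)² = ((⅙)*21)² = (7/2)² = 49/4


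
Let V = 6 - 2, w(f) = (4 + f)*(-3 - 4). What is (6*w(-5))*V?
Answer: 168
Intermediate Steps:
w(f) = -28 - 7*f (w(f) = (4 + f)*(-7) = -28 - 7*f)
V = 4
(6*w(-5))*V = (6*(-28 - 7*(-5)))*4 = (6*(-28 + 35))*4 = (6*7)*4 = 42*4 = 168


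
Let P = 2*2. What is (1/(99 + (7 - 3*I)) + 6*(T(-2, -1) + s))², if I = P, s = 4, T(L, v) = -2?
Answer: 1274641/8836 ≈ 144.26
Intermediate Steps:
P = 4
I = 4
(1/(99 + (7 - 3*I)) + 6*(T(-2, -1) + s))² = (1/(99 + (7 - 3*4)) + 6*(-2 + 4))² = (1/(99 + (7 - 12)) + 6*2)² = (1/(99 - 5) + 12)² = (1/94 + 12)² = (1129/94)² = 1274641/8836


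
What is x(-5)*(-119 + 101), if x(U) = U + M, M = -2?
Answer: 126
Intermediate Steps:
x(U) = -2 + U (x(U) = U - 2 = -2 + U)
x(-5)*(-119 + 101) = (-2 - 5)*(-119 + 101) = -7*(-18) = 126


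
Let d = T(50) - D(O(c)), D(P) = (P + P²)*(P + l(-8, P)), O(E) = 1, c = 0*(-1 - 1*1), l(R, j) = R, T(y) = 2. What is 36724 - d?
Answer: 36708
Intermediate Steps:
c = 0 (c = 0*(-1 - 1) = 0*(-2) = 0)
D(P) = (-8 + P)*(P + P²) (D(P) = (P + P²)*(P - 8) = (P + P²)*(-8 + P) = (-8 + P)*(P + P²))
d = 16 (d = 2 - (-8 + 1² - 7*1) = 2 - (-8 + 1 - 7) = 2 - (-14) = 2 - 1*(-14) = 2 + 14 = 16)
36724 - d = 36724 - 1*16 = 36724 - 16 = 36708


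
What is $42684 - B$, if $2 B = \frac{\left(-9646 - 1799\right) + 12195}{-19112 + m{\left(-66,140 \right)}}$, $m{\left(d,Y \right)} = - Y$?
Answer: $\frac{821752743}{19252} \approx 42684.0$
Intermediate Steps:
$B = - \frac{375}{19252}$ ($B = \frac{\left(\left(-9646 - 1799\right) + 12195\right) \frac{1}{-19112 - 140}}{2} = \frac{\left(-11445 + 12195\right) \frac{1}{-19252}}{2} = \frac{750 \left(- \frac{1}{19252}\right)}{2} = \frac{1}{2} \left(- \frac{375}{9626}\right) = - \frac{375}{19252} \approx -0.019478$)
$42684 - B = 42684 - - \frac{375}{19252} = 42684 + \frac{375}{19252} = \frac{821752743}{19252}$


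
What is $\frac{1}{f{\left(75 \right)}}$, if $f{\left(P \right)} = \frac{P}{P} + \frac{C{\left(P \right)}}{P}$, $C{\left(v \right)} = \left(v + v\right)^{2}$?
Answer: $\frac{1}{301} \approx 0.0033223$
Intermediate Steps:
$C{\left(v \right)} = 4 v^{2}$ ($C{\left(v \right)} = \left(2 v\right)^{2} = 4 v^{2}$)
$f{\left(P \right)} = 1 + 4 P$ ($f{\left(P \right)} = \frac{P}{P} + \frac{4 P^{2}}{P} = 1 + 4 P$)
$\frac{1}{f{\left(75 \right)}} = \frac{1}{1 + 4 \cdot 75} = \frac{1}{1 + 300} = \frac{1}{301}$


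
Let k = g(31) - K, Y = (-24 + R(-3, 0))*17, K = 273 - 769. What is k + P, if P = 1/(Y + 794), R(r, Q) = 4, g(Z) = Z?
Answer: 239259/454 ≈ 527.00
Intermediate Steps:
K = -496
Y = -340 (Y = (-24 + 4)*17 = -20*17 = -340)
P = 1/454 (P = 1/(-340 + 794) = 1/454 ≈ 0.0022026)
k = 527 (k = 31 - 1*(-496) = 31 + 496 = 527)
k + P = 527 + 1/454 = 239259/454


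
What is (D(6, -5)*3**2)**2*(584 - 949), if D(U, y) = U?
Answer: -1064340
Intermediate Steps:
(D(6, -5)*3**2)**2*(584 - 949) = (6*3**2)**2*(584 - 949) = (6*9)**2*(-365) = 54**2*(-365) = 2916*(-365) = -1064340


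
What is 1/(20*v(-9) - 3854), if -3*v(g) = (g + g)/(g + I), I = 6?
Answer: -1/3894 ≈ -0.00025681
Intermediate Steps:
v(g) = -2*g/(3*(6 + g)) (v(g) = -(g + g)/(3*(g + 6)) = -2*g/(3*(6 + g)))
1/(20*v(-9) - 3854) = 1/(20*(-2*(-9)/(18 + 3*(-9))) - 3854) = 1/(20*(-2*(-9)/(18 - 27)) - 3854) = 1/(20*(-2*(-9)/(-9)) - 3854) = 1/(20*(-2*(-9)*(-1/9)) - 3854) = 1/(20*(-2) - 3854) = 1/(-40 - 3854) = 1/(-3894) = -1/3894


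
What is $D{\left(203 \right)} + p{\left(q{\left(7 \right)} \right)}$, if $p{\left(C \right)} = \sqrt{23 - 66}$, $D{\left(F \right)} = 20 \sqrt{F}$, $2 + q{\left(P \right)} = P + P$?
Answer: $20 \sqrt{203} + i \sqrt{43} \approx 284.96 + 6.5574 i$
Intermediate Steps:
$q{\left(P \right)} = -2 + 2 P$ ($q{\left(P \right)} = -2 + \left(P + P\right) = -2 + 2 P$)
$p{\left(C \right)} = i \sqrt{43}$ ($p{\left(C \right)} = \sqrt{-43} = i \sqrt{43}$)
$D{\left(203 \right)} + p{\left(q{\left(7 \right)} \right)} = 20 \sqrt{203} + i \sqrt{43}$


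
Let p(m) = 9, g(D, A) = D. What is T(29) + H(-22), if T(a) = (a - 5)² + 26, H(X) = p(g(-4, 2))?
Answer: 611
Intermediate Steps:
H(X) = 9
T(a) = 26 + (-5 + a)² (T(a) = (-5 + a)² + 26 = 26 + (-5 + a)²)
T(29) + H(-22) = (26 + (-5 + 29)²) + 9 = (26 + 24²) + 9 = (26 + 576) + 9 = 602 + 9 = 611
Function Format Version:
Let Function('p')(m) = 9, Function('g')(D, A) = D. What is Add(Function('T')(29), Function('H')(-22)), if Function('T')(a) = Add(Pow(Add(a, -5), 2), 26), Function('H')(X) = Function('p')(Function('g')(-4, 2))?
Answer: 611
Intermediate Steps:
Function('H')(X) = 9
Function('T')(a) = Add(26, Pow(Add(-5, a), 2)) (Function('T')(a) = Add(Pow(Add(-5, a), 2), 26) = Add(26, Pow(Add(-5, a), 2)))
Add(Function('T')(29), Function('H')(-22)) = Add(Add(26, Pow(Add(-5, 29), 2)), 9) = Add(Add(26, Pow(24, 2)), 9) = Add(Add(26, 576), 9) = Add(602, 9) = 611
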